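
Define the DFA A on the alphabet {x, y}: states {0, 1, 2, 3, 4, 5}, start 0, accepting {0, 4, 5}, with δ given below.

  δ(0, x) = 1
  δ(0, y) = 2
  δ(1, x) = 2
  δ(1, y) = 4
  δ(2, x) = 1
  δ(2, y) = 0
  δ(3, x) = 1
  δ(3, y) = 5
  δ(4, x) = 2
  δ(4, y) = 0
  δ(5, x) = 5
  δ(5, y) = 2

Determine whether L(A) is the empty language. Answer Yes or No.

The empty string ε is accepted: the run 0 ends in the accepting state 0.
Since at least one string is accepted, L(A) is not empty.

No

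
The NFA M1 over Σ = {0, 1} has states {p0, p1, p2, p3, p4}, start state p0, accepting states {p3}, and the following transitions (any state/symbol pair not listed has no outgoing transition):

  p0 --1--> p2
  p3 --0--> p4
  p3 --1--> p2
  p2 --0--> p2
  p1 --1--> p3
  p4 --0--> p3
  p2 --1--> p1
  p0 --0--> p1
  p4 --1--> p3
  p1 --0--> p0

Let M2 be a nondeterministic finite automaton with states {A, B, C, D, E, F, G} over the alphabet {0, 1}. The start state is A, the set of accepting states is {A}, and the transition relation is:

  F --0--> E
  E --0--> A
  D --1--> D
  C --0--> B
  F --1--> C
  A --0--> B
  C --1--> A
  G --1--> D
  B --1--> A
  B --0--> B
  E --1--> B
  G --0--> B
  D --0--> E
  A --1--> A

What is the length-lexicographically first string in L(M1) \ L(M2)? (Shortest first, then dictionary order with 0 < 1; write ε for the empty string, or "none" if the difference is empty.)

The string 0100 is accepted by M1 but not by M2.
No shorter string lies in the difference, and 0100 is the lexicographically first length-4 string in L(M1) \ L(M2).

0100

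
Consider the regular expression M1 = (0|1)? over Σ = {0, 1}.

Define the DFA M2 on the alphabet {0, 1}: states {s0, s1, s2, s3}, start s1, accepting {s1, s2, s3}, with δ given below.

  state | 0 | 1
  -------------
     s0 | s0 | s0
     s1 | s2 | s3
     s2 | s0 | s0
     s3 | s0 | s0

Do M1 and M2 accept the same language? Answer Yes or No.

Yes

Converting the expression M1 to a DFA (subset construction, then merging equivalent states) gives the minimal DFA with states {r0, r1, r2}, start state r0, accepting states {r0, r1} and transitions r0: 0→r1, 1→r1; r1: 0→r2, 1→r2; r2: 0→r2, 1→r2.
Exploring the product automaton M1 × M2 from the start pair (r0, s1), following both machines on each input symbol, reaches 4 state pairs: (r0, s1), (r1, s2), (r1, s3), (r2, s0).
M1 accepts in {r0, r1} and M2 accepts in {s1, s2, s3}. In every reachable pair the two components are either both accepting — (r0, s1), (r1, s2), (r1, s3) — or both non-accepting, so no string is accepted by exactly one of the machines: L(M1) \ L(M2) and L(M2) \ L(M1) are both empty.
Hence every string is accepted by M1 iff it is accepted by M2, and the two languages coincide.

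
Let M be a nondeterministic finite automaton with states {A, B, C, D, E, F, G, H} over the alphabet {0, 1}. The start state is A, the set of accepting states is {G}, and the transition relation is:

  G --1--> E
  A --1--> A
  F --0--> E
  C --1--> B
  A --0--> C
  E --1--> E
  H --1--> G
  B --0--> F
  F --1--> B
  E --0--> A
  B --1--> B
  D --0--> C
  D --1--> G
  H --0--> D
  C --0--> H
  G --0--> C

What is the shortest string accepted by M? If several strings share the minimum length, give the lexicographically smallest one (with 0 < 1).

001

A breadth-first search from A reaches an accepting state first via the path A → C → H → G on input 001.
No string of length < 3 is accepted (BFS exhausts all shorter strings without reaching an accepting state), and 001 is the lexicographically least accepting string of length 3.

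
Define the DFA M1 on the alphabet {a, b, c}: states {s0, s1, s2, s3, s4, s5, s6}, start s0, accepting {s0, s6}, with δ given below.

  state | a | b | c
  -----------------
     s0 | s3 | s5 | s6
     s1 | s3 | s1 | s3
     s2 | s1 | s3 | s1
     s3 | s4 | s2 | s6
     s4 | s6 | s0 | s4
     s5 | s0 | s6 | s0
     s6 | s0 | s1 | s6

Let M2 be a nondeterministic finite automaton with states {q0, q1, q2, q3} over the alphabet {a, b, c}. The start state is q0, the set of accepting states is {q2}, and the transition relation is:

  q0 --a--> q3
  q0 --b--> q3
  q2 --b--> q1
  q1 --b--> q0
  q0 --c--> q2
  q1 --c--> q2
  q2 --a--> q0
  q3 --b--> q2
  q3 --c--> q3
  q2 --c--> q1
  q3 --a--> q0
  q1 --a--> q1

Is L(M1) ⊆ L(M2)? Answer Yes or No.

No

The empty string ε is in L(M1) but not in L(M2).
So L(M1) ⊄ L(M2).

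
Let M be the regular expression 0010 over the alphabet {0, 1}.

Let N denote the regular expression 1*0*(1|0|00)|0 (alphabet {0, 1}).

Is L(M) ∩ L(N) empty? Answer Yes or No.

Converting the expression M to a DFA (subset construction, then merging equivalent states) gives the minimal DFA with states {m0, m1, m2, m3, m4, m5}, start state m0, accepting states {m5} and transitions m0: 0→m1, 1→m2; m1: 0→m3, 1→m2; m2: 0→m2, 1→m2; m3: 0→m2, 1→m4; m4: 0→m5, 1→m2; m5: 0→m2, 1→m2.
Converting the expression N to a DFA (subset construction, then merging equivalent states) gives the minimal DFA with states {n0, n1, n2, n3, n4}, start state n0, accepting states {n1, n2, n3} and transitions n0: 0→n1, 1→n2; n1: 0→n1, 1→n3; n2: 0→n1, 1→n2; n3: 0→n4, 1→n4; n4: 0→n4, 1→n4.
Exploring the product automaton M × N from the start pair (m0, n0), following both machines on each input symbol, reaches 9 state pairs: (m0, n0), (m1, n1), (m2, n2), (m3, n1), (m2, n3), (m2, n1), (m4, n3), (m2, n4), (m5, n4).
M accepts in {m5} and N accepts in {n1, n2, n3}; no reachable pair has both components accepting, so no string drives both machines to acceptance simultaneously and L(M) ∩ L(N) = ∅.
So no string is accepted by both, and the intersection is empty.

Yes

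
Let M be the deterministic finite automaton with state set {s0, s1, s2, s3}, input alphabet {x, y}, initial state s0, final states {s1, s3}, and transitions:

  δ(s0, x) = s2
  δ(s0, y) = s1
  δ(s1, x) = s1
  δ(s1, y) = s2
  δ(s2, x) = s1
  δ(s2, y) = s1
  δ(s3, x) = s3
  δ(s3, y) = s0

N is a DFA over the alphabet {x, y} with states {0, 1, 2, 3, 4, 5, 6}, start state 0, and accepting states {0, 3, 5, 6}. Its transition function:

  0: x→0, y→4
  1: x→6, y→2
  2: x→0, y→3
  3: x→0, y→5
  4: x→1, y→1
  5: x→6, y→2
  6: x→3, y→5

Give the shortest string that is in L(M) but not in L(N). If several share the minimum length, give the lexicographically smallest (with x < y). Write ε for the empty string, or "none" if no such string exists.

The string y is accepted by M but not by N.
No shorter string lies in the difference, and y is the lexicographically first length-1 string in L(M) \ L(N).

y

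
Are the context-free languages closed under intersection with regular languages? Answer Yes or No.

Yes

Run a PDA for the context-free language and a DFA for the regular one in parallel (product of finite controls, the PDA's stack unchanged, the DFA advancing only on input moves); the product PDA accepts exactly the intersection. (Intersection of two CFLs, by contrast, can fail to be context-free.)
So the context-free languages are closed under intersection with a regular language.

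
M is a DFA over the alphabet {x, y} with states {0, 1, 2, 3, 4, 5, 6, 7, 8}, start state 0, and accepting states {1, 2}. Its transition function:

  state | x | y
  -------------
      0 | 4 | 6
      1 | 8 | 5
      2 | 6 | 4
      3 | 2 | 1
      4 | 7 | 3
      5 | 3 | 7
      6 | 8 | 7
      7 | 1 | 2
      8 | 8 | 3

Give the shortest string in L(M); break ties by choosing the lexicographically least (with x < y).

A breadth-first search from 0 reaches an accepting state first via the path 0 → 4 → 7 → 1 on input xxx.
No string of length < 3 is accepted (BFS exhausts all shorter strings without reaching an accepting state), and xxx is the lexicographically least accepting string of length 3.

xxx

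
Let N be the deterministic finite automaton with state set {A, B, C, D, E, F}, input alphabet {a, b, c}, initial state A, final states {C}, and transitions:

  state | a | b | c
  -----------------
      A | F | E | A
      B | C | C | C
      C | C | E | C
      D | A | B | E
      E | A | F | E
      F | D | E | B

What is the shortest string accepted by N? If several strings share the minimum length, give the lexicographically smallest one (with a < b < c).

aca

A breadth-first search from A reaches an accepting state first via the path A → F → B → C on input aca.
No string of length < 3 is accepted (BFS exhausts all shorter strings without reaching an accepting state), and aca is the lexicographically least accepting string of length 3.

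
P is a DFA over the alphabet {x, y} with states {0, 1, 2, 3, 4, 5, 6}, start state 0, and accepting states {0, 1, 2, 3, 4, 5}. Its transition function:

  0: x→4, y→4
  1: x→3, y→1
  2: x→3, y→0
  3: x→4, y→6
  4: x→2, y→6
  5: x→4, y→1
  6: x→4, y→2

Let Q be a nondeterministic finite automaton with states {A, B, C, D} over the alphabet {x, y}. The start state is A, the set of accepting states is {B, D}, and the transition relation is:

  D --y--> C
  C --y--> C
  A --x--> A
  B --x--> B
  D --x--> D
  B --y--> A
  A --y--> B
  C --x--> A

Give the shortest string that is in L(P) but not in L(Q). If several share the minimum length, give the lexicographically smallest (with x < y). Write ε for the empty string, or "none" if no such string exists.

The empty string ε is accepted by P but not by Q.
Since ε is the unique shortest string, it is the required witness.

ε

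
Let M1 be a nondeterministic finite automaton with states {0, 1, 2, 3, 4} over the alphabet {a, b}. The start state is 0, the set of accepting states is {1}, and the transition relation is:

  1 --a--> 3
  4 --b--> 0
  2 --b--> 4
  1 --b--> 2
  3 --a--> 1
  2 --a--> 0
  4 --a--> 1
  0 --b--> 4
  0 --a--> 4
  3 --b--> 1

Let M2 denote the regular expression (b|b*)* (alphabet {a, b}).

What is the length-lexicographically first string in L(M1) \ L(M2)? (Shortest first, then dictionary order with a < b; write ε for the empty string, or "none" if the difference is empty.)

aa

The string aa is accepted by M1 but not by M2.
No shorter string lies in the difference, and aa is the lexicographically first length-2 string in L(M1) \ L(M2).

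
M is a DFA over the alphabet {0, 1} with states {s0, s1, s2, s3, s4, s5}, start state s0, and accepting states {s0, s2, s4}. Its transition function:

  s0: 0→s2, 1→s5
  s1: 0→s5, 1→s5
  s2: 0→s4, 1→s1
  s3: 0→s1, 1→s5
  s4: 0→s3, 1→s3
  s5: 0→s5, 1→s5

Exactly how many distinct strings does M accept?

The useful subgraph on states {s0, s2, s4} is acyclic, so L(M) is finite; the longest accepting path visits 3 useful states, giving maximum string length 2.
Counting accepting paths from s0 by length: 1 of length 0, 1 of length 1, 1 of length 2. Total 3.

3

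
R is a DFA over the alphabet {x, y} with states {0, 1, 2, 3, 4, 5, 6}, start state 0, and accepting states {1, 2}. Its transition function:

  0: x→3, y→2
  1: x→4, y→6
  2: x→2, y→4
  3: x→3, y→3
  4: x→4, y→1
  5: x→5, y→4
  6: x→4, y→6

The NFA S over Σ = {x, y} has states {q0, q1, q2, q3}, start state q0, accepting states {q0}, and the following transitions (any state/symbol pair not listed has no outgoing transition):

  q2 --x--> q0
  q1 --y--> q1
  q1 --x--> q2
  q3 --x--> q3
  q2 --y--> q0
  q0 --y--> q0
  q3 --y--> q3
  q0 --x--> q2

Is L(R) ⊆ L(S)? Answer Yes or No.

No

The string yx is in L(R) but not in L(S).
So L(R) ⊄ L(S).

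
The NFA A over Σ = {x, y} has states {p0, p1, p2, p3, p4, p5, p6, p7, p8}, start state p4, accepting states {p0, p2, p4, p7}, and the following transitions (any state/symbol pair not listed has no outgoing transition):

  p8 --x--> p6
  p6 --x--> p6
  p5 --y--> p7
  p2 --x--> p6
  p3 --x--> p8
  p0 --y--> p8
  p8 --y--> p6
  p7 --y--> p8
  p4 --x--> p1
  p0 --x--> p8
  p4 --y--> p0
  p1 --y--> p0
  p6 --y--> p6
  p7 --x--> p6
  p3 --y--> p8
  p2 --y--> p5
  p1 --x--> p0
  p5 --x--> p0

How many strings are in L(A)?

The useful subgraph on states {p0, p1, p4} is acyclic, so L(A) is finite; the longest accepting path visits 3 useful states, giving maximum string length 2.
Counting accepting paths from p4 by length: 1 of length 0, 1 of length 1, 2 of length 2. Total 4.

4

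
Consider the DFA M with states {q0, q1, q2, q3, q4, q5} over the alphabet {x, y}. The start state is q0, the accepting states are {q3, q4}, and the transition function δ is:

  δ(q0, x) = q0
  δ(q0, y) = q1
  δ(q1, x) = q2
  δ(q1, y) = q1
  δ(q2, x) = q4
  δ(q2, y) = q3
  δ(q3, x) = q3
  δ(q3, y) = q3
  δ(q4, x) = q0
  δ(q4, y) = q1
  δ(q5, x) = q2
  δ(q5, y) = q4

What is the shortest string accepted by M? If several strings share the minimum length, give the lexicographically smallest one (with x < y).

A breadth-first search from q0 reaches an accepting state first via the path q0 → q1 → q2 → q4 on input yxx.
No string of length < 3 is accepted (BFS exhausts all shorter strings without reaching an accepting state), and yxx is the lexicographically least accepting string of length 3.

yxx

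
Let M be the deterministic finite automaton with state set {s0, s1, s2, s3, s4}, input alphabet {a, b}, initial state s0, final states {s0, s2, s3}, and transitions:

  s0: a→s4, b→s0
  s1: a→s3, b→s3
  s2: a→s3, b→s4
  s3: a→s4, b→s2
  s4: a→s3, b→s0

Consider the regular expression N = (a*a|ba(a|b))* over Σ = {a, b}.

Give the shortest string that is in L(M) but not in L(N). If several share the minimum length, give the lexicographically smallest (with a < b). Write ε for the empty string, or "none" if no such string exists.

b

The string b is accepted by M but not by N.
No shorter string lies in the difference, and b is the lexicographically first length-1 string in L(M) \ L(N).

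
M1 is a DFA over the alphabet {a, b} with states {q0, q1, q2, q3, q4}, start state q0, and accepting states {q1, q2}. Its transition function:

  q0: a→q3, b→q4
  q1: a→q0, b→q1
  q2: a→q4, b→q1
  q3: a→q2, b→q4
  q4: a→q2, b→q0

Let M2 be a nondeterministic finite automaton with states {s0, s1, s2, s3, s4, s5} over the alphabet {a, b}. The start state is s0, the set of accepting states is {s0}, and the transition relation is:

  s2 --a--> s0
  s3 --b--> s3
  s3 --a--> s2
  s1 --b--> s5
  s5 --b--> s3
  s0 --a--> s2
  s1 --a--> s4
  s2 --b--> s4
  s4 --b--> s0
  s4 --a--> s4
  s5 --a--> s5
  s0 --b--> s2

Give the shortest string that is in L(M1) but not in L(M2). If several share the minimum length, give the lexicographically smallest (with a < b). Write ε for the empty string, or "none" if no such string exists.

The string aab is accepted by M1 but not by M2.
No shorter string lies in the difference, and aab is the lexicographically first length-3 string in L(M1) \ L(M2).

aab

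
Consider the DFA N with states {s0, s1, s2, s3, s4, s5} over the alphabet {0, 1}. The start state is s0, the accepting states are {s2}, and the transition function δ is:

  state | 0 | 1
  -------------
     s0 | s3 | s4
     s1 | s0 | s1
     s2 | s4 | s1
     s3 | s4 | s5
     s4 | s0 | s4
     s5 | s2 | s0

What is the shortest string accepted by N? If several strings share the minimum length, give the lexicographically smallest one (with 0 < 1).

010

A breadth-first search from s0 reaches an accepting state first via the path s0 → s3 → s5 → s2 on input 010.
No string of length < 3 is accepted (BFS exhausts all shorter strings without reaching an accepting state), and 010 is the lexicographically least accepting string of length 3.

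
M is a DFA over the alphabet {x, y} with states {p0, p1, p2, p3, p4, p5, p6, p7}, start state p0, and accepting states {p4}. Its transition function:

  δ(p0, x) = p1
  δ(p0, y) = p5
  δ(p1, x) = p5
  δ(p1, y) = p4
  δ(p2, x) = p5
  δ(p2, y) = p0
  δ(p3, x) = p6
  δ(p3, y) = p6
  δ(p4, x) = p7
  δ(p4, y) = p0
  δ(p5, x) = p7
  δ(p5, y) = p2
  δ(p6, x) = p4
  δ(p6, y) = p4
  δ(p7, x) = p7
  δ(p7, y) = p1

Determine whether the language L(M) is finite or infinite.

State p0 is reachable from the start and can reach an accepting state, and it lies on the cycle p0 → p1 → p4 → p0.
Traversing that cycle any number of times yields accepted strings of unbounded length, so the language is infinite.

infinite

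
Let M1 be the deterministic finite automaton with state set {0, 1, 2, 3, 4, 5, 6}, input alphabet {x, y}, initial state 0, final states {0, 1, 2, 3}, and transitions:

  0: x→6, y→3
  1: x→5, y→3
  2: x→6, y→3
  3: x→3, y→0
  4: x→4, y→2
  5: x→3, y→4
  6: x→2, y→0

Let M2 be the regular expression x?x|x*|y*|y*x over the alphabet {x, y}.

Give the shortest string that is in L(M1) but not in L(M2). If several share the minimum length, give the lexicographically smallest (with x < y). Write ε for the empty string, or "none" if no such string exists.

xy

The string xy is accepted by M1 but not by M2.
No shorter string lies in the difference, and xy is the lexicographically first length-2 string in L(M1) \ L(M2).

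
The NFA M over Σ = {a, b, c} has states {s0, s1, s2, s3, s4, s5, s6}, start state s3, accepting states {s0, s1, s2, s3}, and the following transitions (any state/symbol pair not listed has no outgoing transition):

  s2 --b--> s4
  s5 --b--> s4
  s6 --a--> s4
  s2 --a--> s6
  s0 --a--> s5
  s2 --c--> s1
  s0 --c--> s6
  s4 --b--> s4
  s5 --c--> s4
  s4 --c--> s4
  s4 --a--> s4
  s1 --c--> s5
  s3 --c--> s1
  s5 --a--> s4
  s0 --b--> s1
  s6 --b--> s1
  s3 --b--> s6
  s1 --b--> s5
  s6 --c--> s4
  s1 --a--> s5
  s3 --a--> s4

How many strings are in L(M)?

The useful subgraph on states {s1, s3, s6} is acyclic, so L(M) is finite; the longest accepting path visits 3 useful states, giving maximum string length 2.
Counting accepting paths from s3 by length: 1 of length 0, 1 of length 1, 1 of length 2. Total 3.

3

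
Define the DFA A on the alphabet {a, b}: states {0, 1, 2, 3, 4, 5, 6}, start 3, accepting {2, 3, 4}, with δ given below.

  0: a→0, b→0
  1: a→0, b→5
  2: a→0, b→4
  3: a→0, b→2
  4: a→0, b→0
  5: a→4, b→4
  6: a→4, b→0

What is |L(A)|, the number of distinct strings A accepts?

The useful subgraph on states {2, 3, 4} is acyclic, so L(A) is finite; the longest accepting path visits 3 useful states, giving maximum string length 2.
Counting accepting paths from 3 by length: 1 of length 0, 1 of length 1, 1 of length 2. Total 3.

3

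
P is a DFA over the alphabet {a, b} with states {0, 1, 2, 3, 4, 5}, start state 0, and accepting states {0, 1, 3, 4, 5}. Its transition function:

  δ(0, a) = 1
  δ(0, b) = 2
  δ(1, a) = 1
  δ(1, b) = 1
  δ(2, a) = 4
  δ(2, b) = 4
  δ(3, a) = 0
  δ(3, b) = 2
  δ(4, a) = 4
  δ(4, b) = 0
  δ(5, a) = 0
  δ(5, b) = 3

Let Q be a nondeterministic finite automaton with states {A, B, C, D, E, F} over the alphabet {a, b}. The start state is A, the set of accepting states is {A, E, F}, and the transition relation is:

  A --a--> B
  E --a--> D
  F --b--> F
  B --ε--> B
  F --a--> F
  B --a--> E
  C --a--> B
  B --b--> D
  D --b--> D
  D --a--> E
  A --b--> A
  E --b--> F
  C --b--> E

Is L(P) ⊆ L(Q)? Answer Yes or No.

No

The string a is in L(P) but not in L(Q).
So L(P) ⊄ L(Q).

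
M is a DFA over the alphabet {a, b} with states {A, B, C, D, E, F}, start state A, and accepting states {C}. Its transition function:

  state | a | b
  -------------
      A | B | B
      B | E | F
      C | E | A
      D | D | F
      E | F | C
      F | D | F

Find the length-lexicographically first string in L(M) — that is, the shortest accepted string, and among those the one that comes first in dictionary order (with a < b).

A breadth-first search from A reaches an accepting state first via the path A → B → E → C on input aab.
No string of length < 3 is accepted (BFS exhausts all shorter strings without reaching an accepting state), and aab is the lexicographically least accepting string of length 3.

aab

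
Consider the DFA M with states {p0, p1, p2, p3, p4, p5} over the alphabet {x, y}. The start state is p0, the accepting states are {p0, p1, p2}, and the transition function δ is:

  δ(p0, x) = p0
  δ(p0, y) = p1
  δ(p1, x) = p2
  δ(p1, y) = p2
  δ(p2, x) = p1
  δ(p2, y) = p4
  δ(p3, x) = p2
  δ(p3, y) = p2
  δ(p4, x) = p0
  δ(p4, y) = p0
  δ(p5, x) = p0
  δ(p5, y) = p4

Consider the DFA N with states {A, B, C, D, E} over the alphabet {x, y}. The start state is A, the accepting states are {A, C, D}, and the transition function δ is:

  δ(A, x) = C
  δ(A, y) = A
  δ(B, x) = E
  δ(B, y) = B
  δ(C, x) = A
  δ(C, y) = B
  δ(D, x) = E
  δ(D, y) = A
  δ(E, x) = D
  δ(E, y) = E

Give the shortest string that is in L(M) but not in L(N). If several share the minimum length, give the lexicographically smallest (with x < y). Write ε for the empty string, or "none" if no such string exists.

xy

The string xy is accepted by M but not by N.
No shorter string lies in the difference, and xy is the lexicographically first length-2 string in L(M) \ L(N).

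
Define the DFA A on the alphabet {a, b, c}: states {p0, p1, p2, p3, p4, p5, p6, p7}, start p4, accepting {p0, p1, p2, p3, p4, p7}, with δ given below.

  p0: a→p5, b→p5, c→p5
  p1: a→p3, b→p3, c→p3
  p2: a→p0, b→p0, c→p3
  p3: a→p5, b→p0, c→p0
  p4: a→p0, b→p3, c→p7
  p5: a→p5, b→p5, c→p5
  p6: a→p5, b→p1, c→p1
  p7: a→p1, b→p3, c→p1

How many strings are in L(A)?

The useful subgraph on states {p0, p1, p3, p4, p7} is acyclic, so L(A) is finite; the longest accepting path visits 5 useful states, giving maximum string length 4.
Counting accepting paths from p4 by length: 1 of length 0, 3 of length 1, 5 of length 2, 8 of length 3, 12 of length 4. Total 29.

29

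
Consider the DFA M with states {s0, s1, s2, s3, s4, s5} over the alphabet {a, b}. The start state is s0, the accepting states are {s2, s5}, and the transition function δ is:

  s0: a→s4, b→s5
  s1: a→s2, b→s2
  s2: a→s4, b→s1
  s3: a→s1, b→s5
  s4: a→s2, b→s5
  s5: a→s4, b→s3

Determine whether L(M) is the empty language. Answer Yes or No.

The string b is accepted: the run s0 → s5 ends in the accepting state s5.
Since at least one string is accepted, L(M) is not empty.

No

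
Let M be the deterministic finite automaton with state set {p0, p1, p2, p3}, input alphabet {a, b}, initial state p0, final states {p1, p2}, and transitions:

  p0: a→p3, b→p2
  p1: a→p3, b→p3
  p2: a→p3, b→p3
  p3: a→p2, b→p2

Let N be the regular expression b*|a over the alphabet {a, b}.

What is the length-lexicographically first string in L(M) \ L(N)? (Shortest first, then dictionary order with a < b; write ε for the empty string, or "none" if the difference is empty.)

aa

The string aa is accepted by M but not by N.
No shorter string lies in the difference, and aa is the lexicographically first length-2 string in L(M) \ L(N).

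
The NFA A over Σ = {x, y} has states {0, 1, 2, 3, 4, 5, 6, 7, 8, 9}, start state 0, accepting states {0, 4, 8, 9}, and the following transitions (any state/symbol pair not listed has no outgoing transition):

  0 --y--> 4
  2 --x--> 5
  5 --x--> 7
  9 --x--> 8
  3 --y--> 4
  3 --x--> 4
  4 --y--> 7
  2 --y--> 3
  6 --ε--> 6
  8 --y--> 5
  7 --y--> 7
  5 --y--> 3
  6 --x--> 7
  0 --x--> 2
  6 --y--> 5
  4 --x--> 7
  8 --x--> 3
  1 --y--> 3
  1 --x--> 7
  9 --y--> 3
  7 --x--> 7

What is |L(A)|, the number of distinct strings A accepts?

The useful subgraph on states {0, 2, 3, 4, 5} is acyclic, so L(A) is finite; the longest accepting path visits 5 useful states, giving maximum string length 4.
Counting accepting paths from 0 by length: 1 of length 0, 1 of length 1, 2 of length 3, 2 of length 4. Total 6.

6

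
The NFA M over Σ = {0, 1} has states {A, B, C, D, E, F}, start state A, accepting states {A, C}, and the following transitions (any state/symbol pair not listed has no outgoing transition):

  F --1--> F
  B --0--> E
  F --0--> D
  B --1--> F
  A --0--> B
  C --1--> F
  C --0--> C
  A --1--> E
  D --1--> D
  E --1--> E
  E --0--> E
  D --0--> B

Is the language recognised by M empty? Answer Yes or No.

No

The empty string ε is accepted: the run A ends in the accepting state A.
Since at least one string is accepted, L(M) is not empty.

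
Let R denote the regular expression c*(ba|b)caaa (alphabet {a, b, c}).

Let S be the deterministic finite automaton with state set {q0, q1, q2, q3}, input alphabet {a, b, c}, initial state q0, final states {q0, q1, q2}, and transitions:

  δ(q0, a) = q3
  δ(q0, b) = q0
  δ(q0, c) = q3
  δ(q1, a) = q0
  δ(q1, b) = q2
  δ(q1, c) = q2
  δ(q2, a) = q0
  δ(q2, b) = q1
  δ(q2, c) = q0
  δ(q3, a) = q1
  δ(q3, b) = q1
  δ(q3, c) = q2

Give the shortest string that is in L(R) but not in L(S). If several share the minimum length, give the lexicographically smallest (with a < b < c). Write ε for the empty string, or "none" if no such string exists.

bcaaa

The string bcaaa is accepted by R but not by S.
No shorter string lies in the difference, and bcaaa is the lexicographically first length-5 string in L(R) \ L(S).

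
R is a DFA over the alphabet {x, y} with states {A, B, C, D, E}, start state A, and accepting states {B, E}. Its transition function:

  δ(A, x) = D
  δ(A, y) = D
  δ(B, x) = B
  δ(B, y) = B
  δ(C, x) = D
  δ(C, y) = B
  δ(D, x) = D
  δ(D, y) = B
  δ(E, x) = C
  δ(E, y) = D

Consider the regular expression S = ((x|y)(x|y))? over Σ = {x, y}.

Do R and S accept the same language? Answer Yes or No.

The string xxy is accepted by R but rejected by S.
So L(R) ≠ L(S).

No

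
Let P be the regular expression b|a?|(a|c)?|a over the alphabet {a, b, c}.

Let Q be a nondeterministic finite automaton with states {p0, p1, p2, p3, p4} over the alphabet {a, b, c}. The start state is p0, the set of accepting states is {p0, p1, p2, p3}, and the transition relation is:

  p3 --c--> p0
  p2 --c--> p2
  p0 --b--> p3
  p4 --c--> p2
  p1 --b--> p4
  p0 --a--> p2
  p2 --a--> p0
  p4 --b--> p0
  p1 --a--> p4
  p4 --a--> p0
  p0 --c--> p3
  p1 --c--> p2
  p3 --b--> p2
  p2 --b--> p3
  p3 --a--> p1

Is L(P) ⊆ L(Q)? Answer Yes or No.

Converting the expression P to a DFA (subset construction, then merging equivalent states) gives the minimal DFA with states {r0, r1, r2}, start state r0, accepting states {r0, r1} and transitions r0: a→r1, b→r1, c→r1; r1: a→r2, b→r2, c→r2; r2: a→r2, b→r2, c→r2.
Exploring the product automaton P × Q from the start pair (r0, p0), following both machines on each input symbol, reaches 8 state pairs: (r0, p0), (r1, p2), (r1, p3), (r2, p0), (r2, p3), (r2, p2), (r2, p1), (r2, p4).
P accepts in {r0, r1} and Q accepts in {p0, p1, p2, p3}. The reachable pairs whose P-component is accepting are (r0, p0), (r1, p2), (r1, p3); in each of them the Q-component is accepting too, so the product for L(P) \ L(Q) (P-component accepting, Q-component rejecting) has no reachable accepting pair and the difference is empty.
Hence every string in L(P) is also in L(Q).

Yes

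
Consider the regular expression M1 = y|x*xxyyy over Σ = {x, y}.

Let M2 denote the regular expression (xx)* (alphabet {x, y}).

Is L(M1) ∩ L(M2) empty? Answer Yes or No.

Converting the expression M1 to a DFA (subset construction, then merging equivalent states) gives the minimal DFA with states {r0, r1, r2, r3, r4, r5, r6}, start state r0, accepting states {r2} and transitions r0: x→r1, y→r2; r1: x→r3, y→r4; r2: x→r4, y→r4; r3: x→r3, y→r5; r4: x→r4, y→r4; r5: x→r4, y→r6; r6: x→r4, y→r2.
Converting the expression M2 to a DFA (subset construction, then merging equivalent states) gives the minimal DFA with states {t0, t1, t2}, start state t0, accepting states {t0} and transitions t0: x→t1, y→t2; t1: x→t0, y→t2; t2: x→t2, y→t2.
Exploring the product automaton M1 × M2 from the start pair (r0, t0), following both machines on each input symbol, reaches 8 state pairs: (r0, t0), (r1, t1), (r2, t2), (r3, t0), (r4, t2), (r3, t1), (r5, t2), (r6, t2).
M1 accepts in {r2} and M2 accepts in {t0}; no reachable pair has both components accepting, so no string drives both machines to acceptance simultaneously and L(M1) ∩ L(M2) = ∅.
So no string is accepted by both, and the intersection is empty.

Yes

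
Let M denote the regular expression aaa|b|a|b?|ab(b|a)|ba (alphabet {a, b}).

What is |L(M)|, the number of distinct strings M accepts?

The expression has no Kleene star, so L(M) is finite. Expanding the alternatives gives {ε, a, b, ba, aaa, aba, abb}.
That is 1 of length 0, 2 of length 1, 1 of length 2, 3 of length 3: 7 strings in all.

7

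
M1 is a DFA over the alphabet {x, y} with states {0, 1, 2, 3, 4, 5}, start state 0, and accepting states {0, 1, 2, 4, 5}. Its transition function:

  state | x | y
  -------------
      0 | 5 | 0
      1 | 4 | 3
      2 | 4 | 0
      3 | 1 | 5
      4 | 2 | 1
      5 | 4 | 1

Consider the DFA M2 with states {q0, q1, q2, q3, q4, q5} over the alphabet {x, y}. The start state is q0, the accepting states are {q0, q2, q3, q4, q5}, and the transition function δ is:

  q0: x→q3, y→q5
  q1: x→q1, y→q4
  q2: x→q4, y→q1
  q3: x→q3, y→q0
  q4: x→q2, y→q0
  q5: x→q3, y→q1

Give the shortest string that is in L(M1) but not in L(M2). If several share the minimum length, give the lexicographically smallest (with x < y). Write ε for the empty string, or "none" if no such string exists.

The string yy is accepted by M1 but not by M2.
No shorter string lies in the difference, and yy is the lexicographically first length-2 string in L(M1) \ L(M2).

yy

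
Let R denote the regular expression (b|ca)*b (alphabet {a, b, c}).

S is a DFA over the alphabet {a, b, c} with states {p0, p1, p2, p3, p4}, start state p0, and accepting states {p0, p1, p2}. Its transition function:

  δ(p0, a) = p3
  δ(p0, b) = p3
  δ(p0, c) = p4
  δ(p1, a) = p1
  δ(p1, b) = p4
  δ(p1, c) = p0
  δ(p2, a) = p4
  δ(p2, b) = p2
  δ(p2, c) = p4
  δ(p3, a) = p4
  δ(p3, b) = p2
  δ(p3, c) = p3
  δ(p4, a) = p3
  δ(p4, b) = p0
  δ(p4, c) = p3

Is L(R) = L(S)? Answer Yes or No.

No

The string b is accepted by R but rejected by S.
So L(R) ≠ L(S).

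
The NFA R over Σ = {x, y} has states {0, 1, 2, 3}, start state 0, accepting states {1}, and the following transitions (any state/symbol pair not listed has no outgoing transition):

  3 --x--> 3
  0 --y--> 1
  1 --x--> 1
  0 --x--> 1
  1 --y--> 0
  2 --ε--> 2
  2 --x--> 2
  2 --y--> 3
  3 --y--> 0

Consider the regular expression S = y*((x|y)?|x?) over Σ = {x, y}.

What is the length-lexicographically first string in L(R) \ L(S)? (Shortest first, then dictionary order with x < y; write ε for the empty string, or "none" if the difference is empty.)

The string xx is accepted by R but not by S.
No shorter string lies in the difference, and xx is the lexicographically first length-2 string in L(R) \ L(S).

xx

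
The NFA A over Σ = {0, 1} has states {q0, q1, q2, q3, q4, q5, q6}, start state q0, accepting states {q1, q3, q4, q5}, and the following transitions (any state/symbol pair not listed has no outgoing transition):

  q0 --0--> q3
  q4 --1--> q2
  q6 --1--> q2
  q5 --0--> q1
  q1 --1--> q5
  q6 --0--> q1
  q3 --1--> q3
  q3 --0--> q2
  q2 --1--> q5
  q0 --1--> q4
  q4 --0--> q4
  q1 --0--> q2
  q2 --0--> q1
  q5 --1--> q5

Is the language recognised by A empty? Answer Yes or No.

The string 0 is accepted: the run q0 → q3 ends in the accepting state q3.
Since at least one string is accepted, L(A) is not empty.

No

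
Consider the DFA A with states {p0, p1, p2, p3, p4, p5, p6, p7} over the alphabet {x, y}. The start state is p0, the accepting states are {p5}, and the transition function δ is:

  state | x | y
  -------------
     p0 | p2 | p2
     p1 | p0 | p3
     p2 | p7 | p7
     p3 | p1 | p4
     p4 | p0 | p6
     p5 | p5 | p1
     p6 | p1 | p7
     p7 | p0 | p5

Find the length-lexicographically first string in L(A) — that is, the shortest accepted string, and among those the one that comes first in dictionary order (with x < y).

A breadth-first search from p0 reaches an accepting state first via the path p0 → p2 → p7 → p5 on input xxy.
No string of length < 3 is accepted (BFS exhausts all shorter strings without reaching an accepting state), and xxy is the lexicographically least accepting string of length 3.

xxy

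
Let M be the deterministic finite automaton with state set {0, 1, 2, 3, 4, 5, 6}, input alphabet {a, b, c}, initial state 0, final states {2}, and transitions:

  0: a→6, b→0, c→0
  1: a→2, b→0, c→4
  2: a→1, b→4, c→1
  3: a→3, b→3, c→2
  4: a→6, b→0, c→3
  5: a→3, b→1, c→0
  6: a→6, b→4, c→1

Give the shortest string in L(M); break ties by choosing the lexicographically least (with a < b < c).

A breadth-first search from 0 reaches an accepting state first via the path 0 → 6 → 1 → 2 on input aca.
No string of length < 3 is accepted (BFS exhausts all shorter strings without reaching an accepting state), and aca is the lexicographically least accepting string of length 3.

aca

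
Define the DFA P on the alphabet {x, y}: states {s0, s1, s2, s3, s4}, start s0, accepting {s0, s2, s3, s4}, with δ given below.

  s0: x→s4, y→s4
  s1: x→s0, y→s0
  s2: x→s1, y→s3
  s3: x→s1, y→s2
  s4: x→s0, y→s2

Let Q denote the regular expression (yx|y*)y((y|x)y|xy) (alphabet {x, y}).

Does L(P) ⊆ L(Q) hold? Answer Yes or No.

No

The empty string ε is in L(P) but not in L(Q).
So L(P) ⊄ L(Q).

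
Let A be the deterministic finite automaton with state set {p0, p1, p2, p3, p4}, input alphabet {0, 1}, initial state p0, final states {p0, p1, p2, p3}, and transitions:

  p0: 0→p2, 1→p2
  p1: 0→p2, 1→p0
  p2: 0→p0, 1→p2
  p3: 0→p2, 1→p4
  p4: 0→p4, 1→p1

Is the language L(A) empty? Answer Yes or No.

No

The empty string ε is accepted: the run p0 ends in the accepting state p0.
Since at least one string is accepted, L(A) is not empty.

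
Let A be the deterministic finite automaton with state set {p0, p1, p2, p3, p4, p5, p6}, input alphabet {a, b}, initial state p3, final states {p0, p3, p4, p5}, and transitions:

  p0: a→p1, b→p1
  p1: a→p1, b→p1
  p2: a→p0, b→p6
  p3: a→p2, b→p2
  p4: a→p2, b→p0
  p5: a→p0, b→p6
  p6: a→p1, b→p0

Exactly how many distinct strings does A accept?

5

The useful subgraph on states {p0, p2, p3, p6} is acyclic, so L(A) is finite; the longest accepting path visits 4 useful states, giving maximum string length 3.
Counting accepting paths from p3 by length: 1 of length 0, 2 of length 2, 2 of length 3. Total 5.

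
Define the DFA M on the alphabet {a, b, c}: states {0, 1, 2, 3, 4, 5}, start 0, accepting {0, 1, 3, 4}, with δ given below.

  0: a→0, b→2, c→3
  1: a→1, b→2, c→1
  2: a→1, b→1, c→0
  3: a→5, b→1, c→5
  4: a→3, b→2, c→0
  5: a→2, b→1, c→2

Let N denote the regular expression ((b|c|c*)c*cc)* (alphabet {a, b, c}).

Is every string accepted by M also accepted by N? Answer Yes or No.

The string a is in L(M) but not in L(N).
So L(M) ⊄ L(N).

No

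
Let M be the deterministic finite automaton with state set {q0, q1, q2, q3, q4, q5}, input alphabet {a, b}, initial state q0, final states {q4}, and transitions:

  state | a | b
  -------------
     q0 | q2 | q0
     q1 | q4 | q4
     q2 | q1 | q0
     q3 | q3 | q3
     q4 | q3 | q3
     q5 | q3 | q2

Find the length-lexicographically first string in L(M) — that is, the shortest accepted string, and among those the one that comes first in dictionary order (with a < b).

aaa

A breadth-first search from q0 reaches an accepting state first via the path q0 → q2 → q1 → q4 on input aaa.
No string of length < 3 is accepted (BFS exhausts all shorter strings without reaching an accepting state), and aaa is the lexicographically least accepting string of length 3.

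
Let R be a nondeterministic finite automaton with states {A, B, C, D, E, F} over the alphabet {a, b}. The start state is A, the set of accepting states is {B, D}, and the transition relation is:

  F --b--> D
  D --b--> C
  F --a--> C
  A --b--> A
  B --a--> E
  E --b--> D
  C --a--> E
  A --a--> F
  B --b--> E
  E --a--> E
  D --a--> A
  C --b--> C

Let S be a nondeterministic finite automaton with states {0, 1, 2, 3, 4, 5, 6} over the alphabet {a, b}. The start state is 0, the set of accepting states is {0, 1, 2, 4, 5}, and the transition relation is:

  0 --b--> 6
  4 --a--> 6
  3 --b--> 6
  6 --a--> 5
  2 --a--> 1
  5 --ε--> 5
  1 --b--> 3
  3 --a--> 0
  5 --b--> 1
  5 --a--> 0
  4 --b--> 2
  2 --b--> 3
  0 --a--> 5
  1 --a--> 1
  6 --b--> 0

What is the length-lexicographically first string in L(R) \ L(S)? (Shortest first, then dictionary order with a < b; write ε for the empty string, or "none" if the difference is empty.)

aaaab

The string aaaab is accepted by R but not by S.
No shorter string lies in the difference, and aaaab is the lexicographically first length-5 string in L(R) \ L(S).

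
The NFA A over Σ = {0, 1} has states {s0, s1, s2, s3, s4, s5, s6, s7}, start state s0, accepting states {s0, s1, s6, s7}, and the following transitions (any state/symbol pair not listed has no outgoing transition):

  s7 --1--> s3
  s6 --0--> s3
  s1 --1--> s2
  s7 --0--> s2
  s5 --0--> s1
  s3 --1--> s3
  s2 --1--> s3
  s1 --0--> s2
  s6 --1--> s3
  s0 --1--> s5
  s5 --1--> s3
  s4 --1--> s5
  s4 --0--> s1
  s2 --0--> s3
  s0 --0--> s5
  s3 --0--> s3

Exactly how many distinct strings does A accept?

3

The useful subgraph on states {s0, s1, s5} is acyclic, so L(A) is finite; the longest accepting path visits 3 useful states, giving maximum string length 2.
Counting accepting paths from s0 by length: 1 of length 0, 2 of length 2. Total 3.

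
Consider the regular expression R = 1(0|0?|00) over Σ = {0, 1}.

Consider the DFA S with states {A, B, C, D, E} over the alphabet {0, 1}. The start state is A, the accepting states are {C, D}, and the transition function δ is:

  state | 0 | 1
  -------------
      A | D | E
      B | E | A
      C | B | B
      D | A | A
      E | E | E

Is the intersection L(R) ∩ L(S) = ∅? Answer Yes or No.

Yes

Converting the expression R to a DFA (subset construction, then merging equivalent states) gives the minimal DFA with states {r0, r1, r2, r3, r4}, start state r0, accepting states {r2, r3, r4} and transitions r0: 0→r1, 1→r2; r1: 0→r1, 1→r1; r2: 0→r3, 1→r1; r3: 0→r4, 1→r1; r4: 0→r1, 1→r1.
Exploring the product automaton R × S from the start pair (r0, A), following both machines on each input symbol, reaches 7 state pairs: (r0, A), (r1, D), (r2, E), (r1, A), (r3, E), (r1, E), (r4, E).
R accepts in {r2, r3, r4} and S accepts in {C, D}; no reachable pair has both components accepting, so no string drives both machines to acceptance simultaneously and L(R) ∩ L(S) = ∅.
So no string is accepted by both, and the intersection is empty.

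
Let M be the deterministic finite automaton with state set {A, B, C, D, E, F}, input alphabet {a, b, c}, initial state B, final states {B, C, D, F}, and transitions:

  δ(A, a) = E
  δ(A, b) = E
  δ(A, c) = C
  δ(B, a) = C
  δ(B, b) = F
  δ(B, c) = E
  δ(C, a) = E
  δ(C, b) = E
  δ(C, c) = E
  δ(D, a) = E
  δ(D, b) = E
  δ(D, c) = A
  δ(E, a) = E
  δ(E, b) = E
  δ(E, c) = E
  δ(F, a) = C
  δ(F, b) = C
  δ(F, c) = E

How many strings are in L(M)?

5

The useful subgraph on states {B, C, F} is acyclic, so L(M) is finite; the longest accepting path visits 3 useful states, giving maximum string length 2.
Counting accepting paths from B by length: 1 of length 0, 2 of length 1, 2 of length 2. Total 5.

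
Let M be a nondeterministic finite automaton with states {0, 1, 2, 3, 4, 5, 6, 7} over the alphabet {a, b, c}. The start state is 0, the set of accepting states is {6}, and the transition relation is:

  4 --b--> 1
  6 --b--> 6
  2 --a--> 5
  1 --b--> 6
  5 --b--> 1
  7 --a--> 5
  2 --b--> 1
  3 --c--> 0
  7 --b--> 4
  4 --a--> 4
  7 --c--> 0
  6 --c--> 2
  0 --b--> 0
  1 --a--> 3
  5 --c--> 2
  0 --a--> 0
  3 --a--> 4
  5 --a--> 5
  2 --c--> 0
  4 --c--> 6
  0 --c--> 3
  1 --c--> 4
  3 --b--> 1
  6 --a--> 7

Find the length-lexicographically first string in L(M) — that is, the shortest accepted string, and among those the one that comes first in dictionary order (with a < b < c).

cac

A breadth-first search from 0 reaches an accepting state first via the path 0 → 3 → 4 → 6 on input cac.
No string of length < 3 is accepted (BFS exhausts all shorter strings without reaching an accepting state), and cac is the lexicographically least accepting string of length 3.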